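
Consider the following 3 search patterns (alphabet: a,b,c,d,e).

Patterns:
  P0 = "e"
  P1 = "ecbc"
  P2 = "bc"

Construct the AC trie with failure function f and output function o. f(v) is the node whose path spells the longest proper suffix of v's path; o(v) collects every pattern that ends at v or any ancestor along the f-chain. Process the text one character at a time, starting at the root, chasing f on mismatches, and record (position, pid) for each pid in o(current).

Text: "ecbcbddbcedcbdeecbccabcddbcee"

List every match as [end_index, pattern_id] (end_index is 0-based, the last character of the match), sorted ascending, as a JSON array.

Build:
Trie nodes:
  n0 'ε': b→5 e→1
  n1 'e': c→2  ←P0
  n2 'ec': b→3
  n3 'ecb': c→4
  n4 'ecbc': ·  ←P1
  n5 'b': c→6
  n6 'bc': ·  ←P2

BFS fail/out derivation:
  fail(1) 'e': from fail(0)=0 chase 'e': 0 ⇒ 0;  out={0}∪out(0)={0}
  fail(5) 'b': from fail(0)=0 chase 'b': 0 ⇒ 0;  out=∅∪out(0)=∅
  fail(2) 'ec': from fail(1)=0 chase 'c': 0 ⇒ 0;  out=∅∪out(0)=∅
  fail(6) 'bc': from fail(5)=0 chase 'c': 0 ⇒ 0;  out={2}∪out(0)={2}
  fail(3) 'ecb': from fail(2)=0 chase 'b': 0 ⇒ 5;  out=∅∪out(5)=∅
  fail(4) 'ecbc': from fail(3)=5 chase 'c': 5 ⇒ 6;  out={1}∪out(6)={1,2}

Scan:
[0] read 'e'  n0⇒n1  → match P0@[0:0]
[1] read 'c'  n1⇒n2
[2] read 'b'  n2⇒n3
[3] read 'c'  n3⇒n4  → match P1@[0:3],P2@[2:3]
[4] read 'b'  n4⇒n5 (fail-walked)
[5] read 'd'  n5⇒n0 (fail-walked)
[6] read 'd'  n0⇒n0
[7] read 'b'  n0⇒n5
[8] read 'c'  n5⇒n6  → match P2@[7:8]
[9] read 'e'  n6⇒n1 (fail-walked)  → match P0@[9:9]
[10] read 'd'  n1⇒n0 (fail-walked)
[11] read 'c'  n0⇒n0
[12] read 'b'  n0⇒n5
[13] read 'd'  n5⇒n0 (fail-walked)
[14] read 'e'  n0⇒n1  → match P0@[14:14]
[15] read 'e'  n1⇒n1 (fail-walked)  → match P0@[15:15]
[16] read 'c'  n1⇒n2
[17] read 'b'  n2⇒n3
[18] read 'c'  n3⇒n4  → match P1@[15:18],P2@[17:18]
[19] read 'c'  n4⇒n0 (fail-walked)
[20] read 'a'  n0⇒n0
[21] read 'b'  n0⇒n5
[22] read 'c'  n5⇒n6  → match P2@[21:22]
[23] read 'd'  n6⇒n0 (fail-walked)
[24] read 'd'  n0⇒n0
[25] read 'b'  n0⇒n5
[26] read 'c'  n5⇒n6  → match P2@[25:26]
[27] read 'e'  n6⇒n1 (fail-walked)  → match P0@[27:27]
[28] read 'e'  n1⇒n1 (fail-walked)  → match P0@[28:28]

Result: [[0,0],[3,1],[3,2],[8,2],[9,0],[14,0],[15,0],[18,1],[18,2],[22,2],[26,2],[27,0],[28,0]]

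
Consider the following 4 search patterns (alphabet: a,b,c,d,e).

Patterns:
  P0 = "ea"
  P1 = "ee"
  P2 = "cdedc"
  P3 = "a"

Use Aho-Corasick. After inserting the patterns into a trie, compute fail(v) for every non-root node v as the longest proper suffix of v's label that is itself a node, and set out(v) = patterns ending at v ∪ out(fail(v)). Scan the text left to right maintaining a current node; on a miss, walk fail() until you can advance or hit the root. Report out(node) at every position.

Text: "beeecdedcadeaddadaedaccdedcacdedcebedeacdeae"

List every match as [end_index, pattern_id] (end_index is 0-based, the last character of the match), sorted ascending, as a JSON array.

Construct AC machine:
Trie (insert patterns):
  0='ε' goto a→9 c→4 e→1
  1='e' goto a→2 e→3
  2='ea' goto ·  ←P0
  3='ee' goto ·  ←P1
  4='c' goto d→5
  5='cd' goto e→6
  6='cde' goto d→7
  7='cded' goto c→8
  8='cdedc' goto ·  ←P2
  9='a' goto ·  ←P3

Failure links (BFS by depth):
  n1('e'): parent n0 fail=0; on 'e' 0 → fail=0;  out ∅∪∅=∅
  n4('c'): parent n0 fail=0; on 'c' 0 → fail=0;  out ∅∪∅=∅
  n9('a'): parent n0 fail=0; on 'a' 0 → fail=0;  out {3}∪∅={3}
  n2('ea'): parent n1 fail=0; on 'a' 0 → fail=9;  out {0}∪{3}={0,3}
  n3('ee'): parent n1 fail=0; on 'e' 0 → fail=1;  out {1}∪∅={1}
  n5('cd'): parent n4 fail=0; on 'd' 0 → fail=0;  out ∅∪∅=∅
  n6('cde'): parent n5 fail=0; on 'e' 0 → fail=1;  out ∅∪∅=∅
  n7('cded'): parent n6 fail=1; on 'd' 1→0 → fail=0;  out ∅∪∅=∅
  n8('cdedc'): parent n7 fail=0; on 'c' 0 → fail=4;  out {2}∪∅={2}

Text stream:
pos 0 'b': at 0
pos 1 'e': at 1
pos 2 'e': at 3  ** P1@[1:2]
pos 3 'e': at 3 ·f  ** P1@[2:3]
pos 4 'c': at 4 ·f
pos 5 'd': at 5
pos 6 'e': at 6
pos 7 'd': at 7
pos 8 'c': at 8  ** P2@[4:8]
pos 9 'a': at 9 ·f  ** P3@[9:9]
pos 10 'd': at 0 ·f
pos 11 'e': at 1
pos 12 'a': at 2  ** P0@[11:12],P3@[12:12]
pos 13 'd': at 0 ·f
pos 14 'd': at 0
pos 15 'a': at 9  ** P3@[15:15]
pos 16 'd': at 0 ·f
pos 17 'a': at 9  ** P3@[17:17]
pos 18 'e': at 1 ·f
pos 19 'd': at 0 ·f
pos 20 'a': at 9  ** P3@[20:20]
pos 21 'c': at 4 ·f
pos 22 'c': at 4 ·f
pos 23 'd': at 5
pos 24 'e': at 6
pos 25 'd': at 7
pos 26 'c': at 8  ** P2@[22:26]
pos 27 'a': at 9 ·f  ** P3@[27:27]
pos 28 'c': at 4 ·f
pos 29 'd': at 5
pos 30 'e': at 6
pos 31 'd': at 7
pos 32 'c': at 8  ** P2@[28:32]
pos 33 'e': at 1 ·f
pos 34 'b': at 0 ·f
pos 35 'e': at 1
pos 36 'd': at 0 ·f
pos 37 'e': at 1
pos 38 'a': at 2  ** P0@[37:38],P3@[38:38]
pos 39 'c': at 4 ·f
pos 40 'd': at 5
pos 41 'e': at 6
pos 42 'a': at 2 ·f  ** P0@[41:42],P3@[42:42]
pos 43 'e': at 1 ·f

Matches: [[2,1],[3,1],[8,2],[9,3],[12,0],[12,3],[15,3],[17,3],[20,3],[26,2],[27,3],[32,2],[38,0],[38,3],[42,0],[42,3]]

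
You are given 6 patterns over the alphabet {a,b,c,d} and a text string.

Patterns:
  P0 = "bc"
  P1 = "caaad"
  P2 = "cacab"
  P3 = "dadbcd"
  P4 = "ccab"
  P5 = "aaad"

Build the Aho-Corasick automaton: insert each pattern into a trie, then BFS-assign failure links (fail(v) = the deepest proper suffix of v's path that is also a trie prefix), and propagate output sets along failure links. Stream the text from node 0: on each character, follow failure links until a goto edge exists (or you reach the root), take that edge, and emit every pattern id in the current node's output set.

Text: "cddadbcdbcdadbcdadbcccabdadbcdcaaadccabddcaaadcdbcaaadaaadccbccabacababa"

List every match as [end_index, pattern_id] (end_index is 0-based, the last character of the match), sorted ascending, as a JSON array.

Build automaton:
Trie (insert patterns):
  0='ε' goto a→20 b→1 c→3 d→11
  1='b' goto c→2
  2='bc' goto ·  [P0 ends]
  3='c' goto a→4 c→17
  4='ca' goto a→5 c→8
  5='caa' goto a→6
  6='caaa' goto d→7
  7='caaad' goto ·  [P1 ends]
  8='cac' goto a→9
  9='caca' goto b→10
  10='cacab' goto ·  [P2 ends]
  11='d' goto a→12
  12='da' goto d→13
  13='dad' goto b→14
  14='dadb' goto c→15
  15='dadbc' goto d→16
  16='dadbcd' goto ·  [P3 ends]
  17='cc' goto a→18
  18='cca' goto b→19
  19='ccab' goto ·  [P4 ends]
  20='a' goto a→21
  21='aa' goto a→22
  22='aaa' goto d→23
  23='aaad' goto ·  [P5 ends]

BFS fail/out derivation:
  fail(1) 'b': from fail(0)=0 chase 'b': 0 ⇒ 0;  out=∅∪out(0)=∅
  fail(3) 'c': from fail(0)=0 chase 'c': 0 ⇒ 0;  out=∅∪out(0)=∅
  fail(11) 'd': from fail(0)=0 chase 'd': 0 ⇒ 0;  out=∅∪out(0)=∅
  fail(20) 'a': from fail(0)=0 chase 'a': 0 ⇒ 0;  out=∅∪out(0)=∅
  fail(2) 'bc': from fail(1)=0 chase 'c': 0 ⇒ 3;  out={0}∪out(3)={0}
  fail(4) 'ca': from fail(3)=0 chase 'a': 0 ⇒ 20;  out=∅∪out(20)=∅
  fail(12) 'da': from fail(11)=0 chase 'a': 0 ⇒ 20;  out=∅∪out(20)=∅
  fail(17) 'cc': from fail(3)=0 chase 'c': 0 ⇒ 3;  out=∅∪out(3)=∅
  fail(21) 'aa': from fail(20)=0 chase 'a': 0 ⇒ 20;  out=∅∪out(20)=∅
  fail(5) 'caa': from fail(4)=20 chase 'a': 20 ⇒ 21;  out=∅∪out(21)=∅
  fail(8) 'cac': from fail(4)=20 chase 'c': 20→0 ⇒ 3;  out=∅∪out(3)=∅
  fail(13) 'dad': from fail(12)=20 chase 'd': 20→0 ⇒ 11;  out=∅∪out(11)=∅
  fail(18) 'cca': from fail(17)=3 chase 'a': 3 ⇒ 4;  out=∅∪out(4)=∅
  fail(22) 'aaa': from fail(21)=20 chase 'a': 20 ⇒ 21;  out=∅∪out(21)=∅
  fail(6) 'caaa': from fail(5)=21 chase 'a': 21 ⇒ 22;  out=∅∪out(22)=∅
  fail(9) 'caca': from fail(8)=3 chase 'a': 3 ⇒ 4;  out=∅∪out(4)=∅
  fail(14) 'dadb': from fail(13)=11 chase 'b': 11→0 ⇒ 1;  out=∅∪out(1)=∅
  fail(19) 'ccab': from fail(18)=4 chase 'b': 4→20→0 ⇒ 1;  out={4}∪out(1)={4}
  fail(23) 'aaad': from fail(22)=21 chase 'd': 21→20→0 ⇒ 11;  out={5}∪out(11)={5}
  fail(7) 'caaad': from fail(6)=22 chase 'd': 22 ⇒ 23;  out={1}∪out(23)={1,5}
  fail(10) 'cacab': from fail(9)=4 chase 'b': 4→20→0 ⇒ 1;  out={2}∪out(1)={2}
  fail(15) 'dadbc': from fail(14)=1 chase 'c': 1 ⇒ 2;  out=∅∪out(2)={0}
  fail(16) 'dadbcd': from fail(15)=2 chase 'd': 2→3→0 ⇒ 11;  out={3}∪out(11)={3}

Scan:
[0] read 'c'  n0⇒n3
[1] read 'd'  n3⇒n11 (fail-walked)
[2] read 'd'  n11⇒n11 (fail-walked)
[3] read 'a'  n11⇒n12
[4] read 'd'  n12⇒n13
[5] read 'b'  n13⇒n14
[6] read 'c'  n14⇒n15  ** P0@[5:6]
[7] read 'd'  n15⇒n16  ** P3@[2:7]
[8] read 'b'  n16⇒n1 (fail-walked)
[9] read 'c'  n1⇒n2  ** P0@[8:9]
[10] read 'd'  n2⇒n11 (fail-walked)
[11] read 'a'  n11⇒n12
[12] read 'd'  n12⇒n13
[13] read 'b'  n13⇒n14
[14] read 'c'  n14⇒n15  ** P0@[13:14]
[15] read 'd'  n15⇒n16  ** P3@[10:15]
[16] read 'a'  n16⇒n12 (fail-walked)
[17] read 'd'  n12⇒n13
[18] read 'b'  n13⇒n14
[19] read 'c'  n14⇒n15  ** P0@[18:19]
[20] read 'c'  n15⇒n17 (fail-walked)
[21] read 'c'  n17⇒n17 (fail-walked)
[22] read 'a'  n17⇒n18
[23] read 'b'  n18⇒n19  ** P4@[20:23]
[24] read 'd'  n19⇒n11 (fail-walked)
[25] read 'a'  n11⇒n12
[26] read 'd'  n12⇒n13
[27] read 'b'  n13⇒n14
[28] read 'c'  n14⇒n15  ** P0@[27:28]
[29] read 'd'  n15⇒n16  ** P3@[24:29]
[30] read 'c'  n16⇒n3 (fail-walked)
[31] read 'a'  n3⇒n4
[32] read 'a'  n4⇒n5
[33] read 'a'  n5⇒n6
[34] read 'd'  n6⇒n7  ** P1@[30:34],P5@[31:34]
[35] read 'c'  n7⇒n3 (fail-walked)
[36] read 'c'  n3⇒n17
[37] read 'a'  n17⇒n18
[38] read 'b'  n18⇒n19  ** P4@[35:38]
[39] read 'd'  n19⇒n11 (fail-walked)
[40] read 'd'  n11⇒n11 (fail-walked)
[41] read 'c'  n11⇒n3 (fail-walked)
[42] read 'a'  n3⇒n4
[43] read 'a'  n4⇒n5
[44] read 'a'  n5⇒n6
[45] read 'd'  n6⇒n7  ** P1@[41:45],P5@[42:45]
[46] read 'c'  n7⇒n3 (fail-walked)
[47] read 'd'  n3⇒n11 (fail-walked)
[48] read 'b'  n11⇒n1 (fail-walked)
[49] read 'c'  n1⇒n2  ** P0@[48:49]
[50] read 'a'  n2⇒n4 (fail-walked)
[51] read 'a'  n4⇒n5
[52] read 'a'  n5⇒n6
[53] read 'd'  n6⇒n7  ** P1@[49:53],P5@[50:53]
[54] read 'a'  n7⇒n12 (fail-walked)
[55] read 'a'  n12⇒n21 (fail-walked)
[56] read 'a'  n21⇒n22
[57] read 'd'  n22⇒n23  ** P5@[54:57]
[58] read 'c'  n23⇒n3 (fail-walked)
[59] read 'c'  n3⇒n17
[60] read 'b'  n17⇒n1 (fail-walked)
[61] read 'c'  n1⇒n2  ** P0@[60:61]
[62] read 'c'  n2⇒n17 (fail-walked)
[63] read 'a'  n17⇒n18
[64] read 'b'  n18⇒n19  ** P4@[61:64]
[65] read 'a'  n19⇒n20 (fail-walked)
[66] read 'c'  n20⇒n3 (fail-walked)
[67] read 'a'  n3⇒n4
[68] read 'b'  n4⇒n1 (fail-walked)
[69] read 'a'  n1⇒n20 (fail-walked)
[70] read 'b'  n20⇒n1 (fail-walked)
[71] read 'a'  n1⇒n20 (fail-walked)

Result: [[6,0],[7,3],[9,0],[14,0],[15,3],[19,0],[23,4],[28,0],[29,3],[34,1],[34,5],[38,4],[45,1],[45,5],[49,0],[53,1],[53,5],[57,5],[61,0],[64,4]]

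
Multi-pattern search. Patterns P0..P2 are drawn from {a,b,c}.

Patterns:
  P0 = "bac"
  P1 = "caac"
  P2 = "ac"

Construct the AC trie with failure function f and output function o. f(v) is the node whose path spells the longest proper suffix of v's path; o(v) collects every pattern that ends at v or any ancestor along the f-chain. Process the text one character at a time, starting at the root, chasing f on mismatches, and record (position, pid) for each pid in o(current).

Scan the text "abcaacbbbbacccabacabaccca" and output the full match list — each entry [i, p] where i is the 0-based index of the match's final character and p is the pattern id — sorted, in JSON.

Construct AC machine:
Trie nodes:
  0='ε' goto a→8 b→1 c→4
  1='b' goto a→2
  2='ba' goto c→3
  3='bac' goto ·  ←P0
  4='c' goto a→5
  5='ca' goto a→6
  6='caa' goto c→7
  7='caac' goto ·  ←P1
  8='a' goto c→9
  9='ac' goto ·  ←P2

BFS fail/out derivation:
  fail(1) 'b': from fail(0)=0 chase 'b': 0 ⇒ 0;  out=∅∪out(0)=∅
  fail(4) 'c': from fail(0)=0 chase 'c': 0 ⇒ 0;  out=∅∪out(0)=∅
  fail(8) 'a': from fail(0)=0 chase 'a': 0 ⇒ 0;  out=∅∪out(0)=∅
  fail(2) 'ba': from fail(1)=0 chase 'a': 0 ⇒ 8;  out=∅∪out(8)=∅
  fail(5) 'ca': from fail(4)=0 chase 'a': 0 ⇒ 8;  out=∅∪out(8)=∅
  fail(9) 'ac': from fail(8)=0 chase 'c': 0 ⇒ 4;  out={2}∪out(4)={2}
  fail(3) 'bac': from fail(2)=8 chase 'c': 8 ⇒ 9;  out={0}∪out(9)={0,2}
  fail(6) 'caa': from fail(5)=8 chase 'a': 8→0 ⇒ 8;  out=∅∪out(8)=∅
  fail(7) 'caac': from fail(6)=8 chase 'c': 8 ⇒ 9;  out={1}∪out(9)={1,2}

Text stream:
[0] read 'a'  n0⇒n8
[1] read 'b'  n8⇒n1 (fail-walked)
[2] read 'c'  n1⇒n4 (fail-walked)
[3] read 'a'  n4⇒n5
[4] read 'a'  n5⇒n6
[5] read 'c'  n6⇒n7  ** P1@[2:5],P2@[4:5]
[6] read 'b'  n7⇒n1 (fail-walked)
[7] read 'b'  n1⇒n1 (fail-walked)
[8] read 'b'  n1⇒n1 (fail-walked)
[9] read 'b'  n1⇒n1 (fail-walked)
[10] read 'a'  n1⇒n2
[11] read 'c'  n2⇒n3  ** P0@[9:11],P2@[10:11]
[12] read 'c'  n3⇒n4 (fail-walked)
[13] read 'c'  n4⇒n4 (fail-walked)
[14] read 'a'  n4⇒n5
[15] read 'b'  n5⇒n1 (fail-walked)
[16] read 'a'  n1⇒n2
[17] read 'c'  n2⇒n3  ** P0@[15:17],P2@[16:17]
[18] read 'a'  n3⇒n5 (fail-walked)
[19] read 'b'  n5⇒n1 (fail-walked)
[20] read 'a'  n1⇒n2
[21] read 'c'  n2⇒n3  ** P0@[19:21],P2@[20:21]
[22] read 'c'  n3⇒n4 (fail-walked)
[23] read 'c'  n4⇒n4 (fail-walked)
[24] read 'a'  n4⇒n5

All matches (sorted): [[5,1],[5,2],[11,0],[11,2],[17,0],[17,2],[21,0],[21,2]]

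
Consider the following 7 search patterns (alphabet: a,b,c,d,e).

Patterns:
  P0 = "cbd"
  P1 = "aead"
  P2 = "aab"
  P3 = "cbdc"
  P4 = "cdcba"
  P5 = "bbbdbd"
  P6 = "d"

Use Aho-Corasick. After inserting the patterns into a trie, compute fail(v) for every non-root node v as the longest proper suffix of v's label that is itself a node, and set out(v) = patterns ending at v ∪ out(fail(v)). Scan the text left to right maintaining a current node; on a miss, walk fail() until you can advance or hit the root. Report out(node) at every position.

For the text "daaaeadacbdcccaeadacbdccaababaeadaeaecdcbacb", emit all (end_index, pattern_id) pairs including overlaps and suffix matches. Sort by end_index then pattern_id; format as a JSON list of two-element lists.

Build automaton:
Trie (insert patterns):
  n0 'ε': a→4 b→15 c→1 d→21
  n1 'c': b→2 d→11
  n2 'cb': d→3
  n3 'cbd': c→10  [P0 ends]
  n4 'a': a→8 e→5
  n5 'ae': a→6
  n6 'aea': d→7
  n7 'aead': ·  [P1 ends]
  n8 'aa': b→9
  n9 'aab': ·  [P2 ends]
  n10 'cbdc': ·  [P3 ends]
  n11 'cd': c→12
  n12 'cdc': b→13
  n13 'cdcb': a→14
  n14 'cdcba': ·  [P4 ends]
  n15 'b': b→16
  n16 'bb': b→17
  n17 'bbb': d→18
  n18 'bbbd': b→19
  n19 'bbbdb': d→20
  n20 'bbbdbd': ·  [P5 ends]
  n21 'd': ·  [P6 ends]

Failure links (BFS by depth):
  fail(1) 'c': from fail(0)=0 chase 'c': 0 ⇒ 0;  out=∅∪out(0)=∅
  fail(4) 'a': from fail(0)=0 chase 'a': 0 ⇒ 0;  out=∅∪out(0)=∅
  fail(15) 'b': from fail(0)=0 chase 'b': 0 ⇒ 0;  out=∅∪out(0)=∅
  fail(21) 'd': from fail(0)=0 chase 'd': 0 ⇒ 0;  out={6}∪out(0)={6}
  fail(2) 'cb': from fail(1)=0 chase 'b': 0 ⇒ 15;  out=∅∪out(15)=∅
  fail(5) 'ae': from fail(4)=0 chase 'e': 0 ⇒ 0;  out=∅∪out(0)=∅
  fail(8) 'aa': from fail(4)=0 chase 'a': 0 ⇒ 4;  out=∅∪out(4)=∅
  fail(11) 'cd': from fail(1)=0 chase 'd': 0 ⇒ 21;  out=∅∪out(21)={6}
  fail(16) 'bb': from fail(15)=0 chase 'b': 0 ⇒ 15;  out=∅∪out(15)=∅
  fail(3) 'cbd': from fail(2)=15 chase 'd': 15→0 ⇒ 21;  out={0}∪out(21)={0,6}
  fail(6) 'aea': from fail(5)=0 chase 'a': 0 ⇒ 4;  out=∅∪out(4)=∅
  fail(9) 'aab': from fail(8)=4 chase 'b': 4→0 ⇒ 15;  out={2}∪out(15)={2}
  fail(12) 'cdc': from fail(11)=21 chase 'c': 21→0 ⇒ 1;  out=∅∪out(1)=∅
  fail(17) 'bbb': from fail(16)=15 chase 'b': 15 ⇒ 16;  out=∅∪out(16)=∅
  fail(7) 'aead': from fail(6)=4 chase 'd': 4→0 ⇒ 21;  out={1}∪out(21)={1,6}
  fail(10) 'cbdc': from fail(3)=21 chase 'c': 21→0 ⇒ 1;  out={3}∪out(1)={3}
  fail(13) 'cdcb': from fail(12)=1 chase 'b': 1 ⇒ 2;  out=∅∪out(2)=∅
  fail(18) 'bbbd': from fail(17)=16 chase 'd': 16→15→0 ⇒ 21;  out=∅∪out(21)={6}
  fail(14) 'cdcba': from fail(13)=2 chase 'a': 2→15→0 ⇒ 4;  out={4}∪out(4)={4}
  fail(19) 'bbbdb': from fail(18)=21 chase 'b': 21→0 ⇒ 15;  out=∅∪out(15)=∅
  fail(20) 'bbbdbd': from fail(19)=15 chase 'd': 15→0 ⇒ 21;  out={5}∪out(21)={5,6}

Text stream:
[0] read 'd'  n0⇒n21  emit P6@[0:0]
[1] read 'a'  n21⇒n4 (via fail)
[2] read 'a'  n4⇒n8
[3] read 'a'  n8⇒n8 (via fail)
[4] read 'e'  n8⇒n5 (via fail)
[5] read 'a'  n5⇒n6
[6] read 'd'  n6⇒n7  emit P1@[3:6],P6@[6:6]
[7] read 'a'  n7⇒n4 (via fail)
[8] read 'c'  n4⇒n1 (via fail)
[9] read 'b'  n1⇒n2
[10] read 'd'  n2⇒n3  emit P0@[8:10],P6@[10:10]
[11] read 'c'  n3⇒n10  emit P3@[8:11]
[12] read 'c'  n10⇒n1 (via fail)
[13] read 'c'  n1⇒n1 (via fail)
[14] read 'a'  n1⇒n4 (via fail)
[15] read 'e'  n4⇒n5
[16] read 'a'  n5⇒n6
[17] read 'd'  n6⇒n7  emit P1@[14:17],P6@[17:17]
[18] read 'a'  n7⇒n4 (via fail)
[19] read 'c'  n4⇒n1 (via fail)
[20] read 'b'  n1⇒n2
[21] read 'd'  n2⇒n3  emit P0@[19:21],P6@[21:21]
[22] read 'c'  n3⇒n10  emit P3@[19:22]
[23] read 'c'  n10⇒n1 (via fail)
[24] read 'a'  n1⇒n4 (via fail)
[25] read 'a'  n4⇒n8
[26] read 'b'  n8⇒n9  emit P2@[24:26]
[27] read 'a'  n9⇒n4 (via fail)
[28] read 'b'  n4⇒n15 (via fail)
[29] read 'a'  n15⇒n4 (via fail)
[30] read 'e'  n4⇒n5
[31] read 'a'  n5⇒n6
[32] read 'd'  n6⇒n7  emit P1@[29:32],P6@[32:32]
[33] read 'a'  n7⇒n4 (via fail)
[34] read 'e'  n4⇒n5
[35] read 'a'  n5⇒n6
[36] read 'e'  n6⇒n5 (via fail)
[37] read 'c'  n5⇒n1 (via fail)
[38] read 'd'  n1⇒n11  emit P6@[38:38]
[39] read 'c'  n11⇒n12
[40] read 'b'  n12⇒n13
[41] read 'a'  n13⇒n14  emit P4@[37:41]
[42] read 'c'  n14⇒n1 (via fail)
[43] read 'b'  n1⇒n2

Matches: [[0,6],[6,1],[6,6],[10,0],[10,6],[11,3],[17,1],[17,6],[21,0],[21,6],[22,3],[26,2],[32,1],[32,6],[38,6],[41,4]]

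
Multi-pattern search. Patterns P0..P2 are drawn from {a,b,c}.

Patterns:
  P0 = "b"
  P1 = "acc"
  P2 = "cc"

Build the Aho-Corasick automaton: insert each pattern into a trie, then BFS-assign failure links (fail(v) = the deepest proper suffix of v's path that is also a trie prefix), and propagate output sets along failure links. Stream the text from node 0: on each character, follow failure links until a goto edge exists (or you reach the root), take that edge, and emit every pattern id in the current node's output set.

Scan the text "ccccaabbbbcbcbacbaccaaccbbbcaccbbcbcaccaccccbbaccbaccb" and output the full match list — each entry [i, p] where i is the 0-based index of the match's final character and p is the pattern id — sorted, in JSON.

Build automaton:
Trie nodes:
  n0 'ε': a→2 b→1 c→5
  n1 'b': ·  ←P0
  n2 'a': c→3
  n3 'ac': c→4
  n4 'acc': ·  ←P1
  n5 'c': c→6
  n6 'cc': ·  ←P2

Failure links (BFS by depth):
  fail(1) 'b': from fail(0)=0 chase 'b': 0 ⇒ 0;  out={0}∪out(0)={0}
  fail(2) 'a': from fail(0)=0 chase 'a': 0 ⇒ 0;  out=∅∪out(0)=∅
  fail(5) 'c': from fail(0)=0 chase 'c': 0 ⇒ 0;  out=∅∪out(0)=∅
  fail(3) 'ac': from fail(2)=0 chase 'c': 0 ⇒ 5;  out=∅∪out(5)=∅
  fail(6) 'cc': from fail(5)=0 chase 'c': 0 ⇒ 5;  out={2}∪out(5)={2}
  fail(4) 'acc': from fail(3)=5 chase 'c': 5 ⇒ 6;  out={1}∪out(6)={1,2}

Text stream:
pos 0 'c': at 5
pos 1 'c': at 6  ** P2@[0:1]
pos 2 'c': at 6 ·f  ** P2@[1:2]
pos 3 'c': at 6 ·f  ** P2@[2:3]
pos 4 'a': at 2 ·f
pos 5 'a': at 2 ·f
pos 6 'b': at 1 ·f  ** P0@[6:6]
pos 7 'b': at 1 ·f  ** P0@[7:7]
pos 8 'b': at 1 ·f  ** P0@[8:8]
pos 9 'b': at 1 ·f  ** P0@[9:9]
pos 10 'c': at 5 ·f
pos 11 'b': at 1 ·f  ** P0@[11:11]
pos 12 'c': at 5 ·f
pos 13 'b': at 1 ·f  ** P0@[13:13]
pos 14 'a': at 2 ·f
pos 15 'c': at 3
pos 16 'b': at 1 ·f  ** P0@[16:16]
pos 17 'a': at 2 ·f
pos 18 'c': at 3
pos 19 'c': at 4  ** P1@[17:19],P2@[18:19]
pos 20 'a': at 2 ·f
pos 21 'a': at 2 ·f
pos 22 'c': at 3
pos 23 'c': at 4  ** P1@[21:23],P2@[22:23]
pos 24 'b': at 1 ·f  ** P0@[24:24]
pos 25 'b': at 1 ·f  ** P0@[25:25]
pos 26 'b': at 1 ·f  ** P0@[26:26]
pos 27 'c': at 5 ·f
pos 28 'a': at 2 ·f
pos 29 'c': at 3
pos 30 'c': at 4  ** P1@[28:30],P2@[29:30]
pos 31 'b': at 1 ·f  ** P0@[31:31]
pos 32 'b': at 1 ·f  ** P0@[32:32]
pos 33 'c': at 5 ·f
pos 34 'b': at 1 ·f  ** P0@[34:34]
pos 35 'c': at 5 ·f
pos 36 'a': at 2 ·f
pos 37 'c': at 3
pos 38 'c': at 4  ** P1@[36:38],P2@[37:38]
pos 39 'a': at 2 ·f
pos 40 'c': at 3
pos 41 'c': at 4  ** P1@[39:41],P2@[40:41]
pos 42 'c': at 6 ·f  ** P2@[41:42]
pos 43 'c': at 6 ·f  ** P2@[42:43]
pos 44 'b': at 1 ·f  ** P0@[44:44]
pos 45 'b': at 1 ·f  ** P0@[45:45]
pos 46 'a': at 2 ·f
pos 47 'c': at 3
pos 48 'c': at 4  ** P1@[46:48],P2@[47:48]
pos 49 'b': at 1 ·f  ** P0@[49:49]
pos 50 'a': at 2 ·f
pos 51 'c': at 3
pos 52 'c': at 4  ** P1@[50:52],P2@[51:52]
pos 53 'b': at 1 ·f  ** P0@[53:53]

Matches: [[1,2],[2,2],[3,2],[6,0],[7,0],[8,0],[9,0],[11,0],[13,0],[16,0],[19,1],[19,2],[23,1],[23,2],[24,0],[25,0],[26,0],[30,1],[30,2],[31,0],[32,0],[34,0],[38,1],[38,2],[41,1],[41,2],[42,2],[43,2],[44,0],[45,0],[48,1],[48,2],[49,0],[52,1],[52,2],[53,0]]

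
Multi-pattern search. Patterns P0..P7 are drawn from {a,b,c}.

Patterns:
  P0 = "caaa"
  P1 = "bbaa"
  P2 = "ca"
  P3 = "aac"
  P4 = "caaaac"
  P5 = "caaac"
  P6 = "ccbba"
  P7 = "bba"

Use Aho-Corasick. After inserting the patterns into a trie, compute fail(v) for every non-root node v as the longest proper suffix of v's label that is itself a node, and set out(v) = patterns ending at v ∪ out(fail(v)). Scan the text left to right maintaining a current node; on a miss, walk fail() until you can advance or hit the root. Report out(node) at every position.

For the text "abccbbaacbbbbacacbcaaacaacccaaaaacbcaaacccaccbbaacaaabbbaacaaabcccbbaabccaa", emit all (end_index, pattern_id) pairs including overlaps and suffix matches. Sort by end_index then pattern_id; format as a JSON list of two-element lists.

Build:
Trie (insert patterns):
  0='ε' goto a→9 b→5 c→1
  1='c' goto a→2 c→15
  2='ca' goto a→3  [P2 ends]
  3='caa' goto a→4
  4='caaa' goto a→12 c→14  [P0 ends]
  5='b' goto b→6
  6='bb' goto a→7
  7='bba' goto a→8  [P7 ends]
  8='bbaa' goto ·  [P1 ends]
  9='a' goto a→10
  10='aa' goto c→11
  11='aac' goto ·  [P3 ends]
  12='caaaa' goto c→13
  13='caaaac' goto ·  [P4 ends]
  14='caaac' goto ·  [P5 ends]
  15='cc' goto b→16
  16='ccb' goto b→17
  17='ccbb' goto a→18
  18='ccbba' goto ·  [P6 ends]

Failure links (BFS by depth):
  fail(1) 'c': from fail(0)=0 chase 'c': 0 ⇒ 0;  out=∅∪out(0)=∅
  fail(5) 'b': from fail(0)=0 chase 'b': 0 ⇒ 0;  out=∅∪out(0)=∅
  fail(9) 'a': from fail(0)=0 chase 'a': 0 ⇒ 0;  out=∅∪out(0)=∅
  fail(2) 'ca': from fail(1)=0 chase 'a': 0 ⇒ 9;  out={2}∪out(9)={2}
  fail(6) 'bb': from fail(5)=0 chase 'b': 0 ⇒ 5;  out=∅∪out(5)=∅
  fail(10) 'aa': from fail(9)=0 chase 'a': 0 ⇒ 9;  out=∅∪out(9)=∅
  fail(15) 'cc': from fail(1)=0 chase 'c': 0 ⇒ 1;  out=∅∪out(1)=∅
  fail(3) 'caa': from fail(2)=9 chase 'a': 9 ⇒ 10;  out=∅∪out(10)=∅
  fail(7) 'bba': from fail(6)=5 chase 'a': 5→0 ⇒ 9;  out={7}∪out(9)={7}
  fail(11) 'aac': from fail(10)=9 chase 'c': 9→0 ⇒ 1;  out={3}∪out(1)={3}
  fail(16) 'ccb': from fail(15)=1 chase 'b': 1→0 ⇒ 5;  out=∅∪out(5)=∅
  fail(4) 'caaa': from fail(3)=10 chase 'a': 10→9 ⇒ 10;  out={0}∪out(10)={0}
  fail(8) 'bbaa': from fail(7)=9 chase 'a': 9 ⇒ 10;  out={1}∪out(10)={1}
  fail(17) 'ccbb': from fail(16)=5 chase 'b': 5 ⇒ 6;  out=∅∪out(6)=∅
  fail(12) 'caaaa': from fail(4)=10 chase 'a': 10→9 ⇒ 10;  out=∅∪out(10)=∅
  fail(14) 'caaac': from fail(4)=10 chase 'c': 10 ⇒ 11;  out={5}∪out(11)={3,5}
  fail(18) 'ccbba': from fail(17)=6 chase 'a': 6 ⇒ 7;  out={6}∪out(7)={6,7}
  fail(13) 'caaaac': from fail(12)=10 chase 'c': 10 ⇒ 11;  out={4}∪out(11)={3,4}

Text stream:
[0] read 'a'  n0⇒n9
[1] read 'b'  n9⇒n5 ·f
[2] read 'c'  n5⇒n1 ·f
[3] read 'c'  n1⇒n15
[4] read 'b'  n15⇒n16
[5] read 'b'  n16⇒n17
[6] read 'a'  n17⇒n18  → match P6@[2:6],P7@[4:6]
[7] read 'a'  n18⇒n8 ·f  → match P1@[4:7]
[8] read 'c'  n8⇒n11 ·f  → match P3@[6:8]
[9] read 'b'  n11⇒n5 ·f
[10] read 'b'  n5⇒n6
[11] read 'b'  n6⇒n6 ·f
[12] read 'b'  n6⇒n6 ·f
[13] read 'a'  n6⇒n7  → match P7@[11:13]
[14] read 'c'  n7⇒n1 ·f
[15] read 'a'  n1⇒n2  → match P2@[14:15]
[16] read 'c'  n2⇒n1 ·f
[17] read 'b'  n1⇒n5 ·f
[18] read 'c'  n5⇒n1 ·f
[19] read 'a'  n1⇒n2  → match P2@[18:19]
[20] read 'a'  n2⇒n3
[21] read 'a'  n3⇒n4  → match P0@[18:21]
[22] read 'c'  n4⇒n14  → match P3@[20:22],P5@[18:22]
[23] read 'a'  n14⇒n2 ·f  → match P2@[22:23]
[24] read 'a'  n2⇒n3
[25] read 'c'  n3⇒n11 ·f  → match P3@[23:25]
[26] read 'c'  n11⇒n15 ·f
[27] read 'c'  n15⇒n15 ·f
[28] read 'a'  n15⇒n2 ·f  → match P2@[27:28]
[29] read 'a'  n2⇒n3
[30] read 'a'  n3⇒n4  → match P0@[27:30]
[31] read 'a'  n4⇒n12
[32] read 'a'  n12⇒n10 ·f
[33] read 'c'  n10⇒n11  → match P3@[31:33]
[34] read 'b'  n11⇒n5 ·f
[35] read 'c'  n5⇒n1 ·f
[36] read 'a'  n1⇒n2  → match P2@[35:36]
[37] read 'a'  n2⇒n3
[38] read 'a'  n3⇒n4  → match P0@[35:38]
[39] read 'c'  n4⇒n14  → match P3@[37:39],P5@[35:39]
[40] read 'c'  n14⇒n15 ·f
[41] read 'c'  n15⇒n15 ·f
[42] read 'a'  n15⇒n2 ·f  → match P2@[41:42]
[43] read 'c'  n2⇒n1 ·f
[44] read 'c'  n1⇒n15
[45] read 'b'  n15⇒n16
[46] read 'b'  n16⇒n17
[47] read 'a'  n17⇒n18  → match P6@[43:47],P7@[45:47]
[48] read 'a'  n18⇒n8 ·f  → match P1@[45:48]
[49] read 'c'  n8⇒n11 ·f  → match P3@[47:49]
[50] read 'a'  n11⇒n2 ·f  → match P2@[49:50]
[51] read 'a'  n2⇒n3
[52] read 'a'  n3⇒n4  → match P0@[49:52]
[53] read 'b'  n4⇒n5 ·f
[54] read 'b'  n5⇒n6
[55] read 'b'  n6⇒n6 ·f
[56] read 'a'  n6⇒n7  → match P7@[54:56]
[57] read 'a'  n7⇒n8  → match P1@[54:57]
[58] read 'c'  n8⇒n11 ·f  → match P3@[56:58]
[59] read 'a'  n11⇒n2 ·f  → match P2@[58:59]
[60] read 'a'  n2⇒n3
[61] read 'a'  n3⇒n4  → match P0@[58:61]
[62] read 'b'  n4⇒n5 ·f
[63] read 'c'  n5⇒n1 ·f
[64] read 'c'  n1⇒n15
[65] read 'c'  n15⇒n15 ·f
[66] read 'b'  n15⇒n16
[67] read 'b'  n16⇒n17
[68] read 'a'  n17⇒n18  → match P6@[64:68],P7@[66:68]
[69] read 'a'  n18⇒n8 ·f  → match P1@[66:69]
[70] read 'b'  n8⇒n5 ·f
[71] read 'c'  n5⇒n1 ·f
[72] read 'c'  n1⇒n15
[73] read 'a'  n15⇒n2 ·f  → match P2@[72:73]
[74] read 'a'  n2⇒n3

Result: [[6,6],[6,7],[7,1],[8,3],[13,7],[15,2],[19,2],[21,0],[22,3],[22,5],[23,2],[25,3],[28,2],[30,0],[33,3],[36,2],[38,0],[39,3],[39,5],[42,2],[47,6],[47,7],[48,1],[49,3],[50,2],[52,0],[56,7],[57,1],[58,3],[59,2],[61,0],[68,6],[68,7],[69,1],[73,2]]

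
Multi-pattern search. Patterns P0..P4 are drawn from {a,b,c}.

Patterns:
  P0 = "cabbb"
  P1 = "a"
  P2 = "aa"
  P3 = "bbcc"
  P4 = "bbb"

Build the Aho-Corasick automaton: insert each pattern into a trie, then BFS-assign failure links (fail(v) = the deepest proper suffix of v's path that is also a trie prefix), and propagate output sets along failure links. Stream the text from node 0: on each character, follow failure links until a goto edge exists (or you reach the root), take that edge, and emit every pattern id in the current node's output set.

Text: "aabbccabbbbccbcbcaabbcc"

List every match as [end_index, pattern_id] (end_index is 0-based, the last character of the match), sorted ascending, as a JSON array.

Construct AC machine:
Trie (insert patterns):
  0='ε' goto a→6 b→8 c→1
  1='c' goto a→2
  2='ca' goto b→3
  3='cab' goto b→4
  4='cabb' goto b→5
  5='cabbb' goto ·  [P0 ends]
  6='a' goto a→7  [P1 ends]
  7='aa' goto ·  [P2 ends]
  8='b' goto b→9
  9='bb' goto b→12 c→10
  10='bbc' goto c→11
  11='bbcc' goto ·  [P3 ends]
  12='bbb' goto ·  [P4 ends]

Failure links (BFS by depth):
  n1('c'): parent n0 fail=0; on 'c' 0 → fail=0;  out ∅∪∅=∅
  n6('a'): parent n0 fail=0; on 'a' 0 → fail=0;  out {1}∪∅={1}
  n8('b'): parent n0 fail=0; on 'b' 0 → fail=0;  out ∅∪∅=∅
  n2('ca'): parent n1 fail=0; on 'a' 0 → fail=6;  out ∅∪{1}={1}
  n7('aa'): parent n6 fail=0; on 'a' 0 → fail=6;  out {2}∪{1}={1,2}
  n9('bb'): parent n8 fail=0; on 'b' 0 → fail=8;  out ∅∪∅=∅
  n3('cab'): parent n2 fail=6; on 'b' 6→0 → fail=8;  out ∅∪∅=∅
  n10('bbc'): parent n9 fail=8; on 'c' 8→0 → fail=1;  out ∅∪∅=∅
  n12('bbb'): parent n9 fail=8; on 'b' 8 → fail=9;  out {4}∪∅={4}
  n4('cabb'): parent n3 fail=8; on 'b' 8 → fail=9;  out ∅∪∅=∅
  n11('bbcc'): parent n10 fail=1; on 'c' 1→0 → fail=1;  out {3}∪∅={3}
  n5('cabbb'): parent n4 fail=9; on 'b' 9 → fail=12;  out {0}∪{4}={0,4}

Scan:
i=0 'a': node 0→6  → match P1@[0:0]
i=1 'a': node 6→7  → match P1@[1:1],P2@[0:1]
i=2 'b': node 7→8 ·f
i=3 'b': node 8→9
i=4 'c': node 9→10
i=5 'c': node 10→11  → match P3@[2:5]
i=6 'a': node 11→2 ·f  → match P1@[6:6]
i=7 'b': node 2→3
i=8 'b': node 3→4
i=9 'b': node 4→5  → match P0@[5:9],P4@[7:9]
i=10 'b': node 5→12 ·f  → match P4@[8:10]
i=11 'c': node 12→10 ·f
i=12 'c': node 10→11  → match P3@[9:12]
i=13 'b': node 11→8 ·f
i=14 'c': node 8→1 ·f
i=15 'b': node 1→8 ·f
i=16 'c': node 8→1 ·f
i=17 'a': node 1→2  → match P1@[17:17]
i=18 'a': node 2→7 ·f  → match P1@[18:18],P2@[17:18]
i=19 'b': node 7→8 ·f
i=20 'b': node 8→9
i=21 'c': node 9→10
i=22 'c': node 10→11  → match P3@[19:22]

Matches: [[0,1],[1,1],[1,2],[5,3],[6,1],[9,0],[9,4],[10,4],[12,3],[17,1],[18,1],[18,2],[22,3]]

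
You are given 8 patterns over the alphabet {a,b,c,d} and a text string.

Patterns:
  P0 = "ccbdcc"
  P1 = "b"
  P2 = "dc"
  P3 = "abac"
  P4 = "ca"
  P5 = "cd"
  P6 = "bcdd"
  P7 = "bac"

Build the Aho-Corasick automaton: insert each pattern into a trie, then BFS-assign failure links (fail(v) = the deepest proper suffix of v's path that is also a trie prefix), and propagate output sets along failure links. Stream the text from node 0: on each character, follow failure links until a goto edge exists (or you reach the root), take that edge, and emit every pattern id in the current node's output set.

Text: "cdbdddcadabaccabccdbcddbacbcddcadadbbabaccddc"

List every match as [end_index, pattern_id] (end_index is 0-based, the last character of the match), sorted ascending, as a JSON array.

Build:
Trie (insert patterns):
  n0 'ε': a→10 b→7 c→1 d→8
  n1 'c': a→14 c→2 d→15
  n2 'cc': b→3
  n3 'ccb': d→4
  n4 'ccbd': c→5
  n5 'ccbdc': c→6
  n6 'ccbdcc': ·  ←P0
  n7 'b': a→19 c→16  ←P1
  n8 'd': c→9
  n9 'dc': ·  ←P2
  n10 'a': b→11
  n11 'ab': a→12
  n12 'aba': c→13
  n13 'abac': ·  ←P3
  n14 'ca': ·  ←P4
  n15 'cd': ·  ←P5
  n16 'bc': d→17
  n17 'bcd': d→18
  n18 'bcdd': ·  ←P6
  n19 'ba': c→20
  n20 'bac': ·  ←P7

Failure links (BFS by depth):
  fail(1) 'c': from fail(0)=0 chase 'c': 0 ⇒ 0;  out=∅∪out(0)=∅
  fail(7) 'b': from fail(0)=0 chase 'b': 0 ⇒ 0;  out={1}∪out(0)={1}
  fail(8) 'd': from fail(0)=0 chase 'd': 0 ⇒ 0;  out=∅∪out(0)=∅
  fail(10) 'a': from fail(0)=0 chase 'a': 0 ⇒ 0;  out=∅∪out(0)=∅
  fail(2) 'cc': from fail(1)=0 chase 'c': 0 ⇒ 1;  out=∅∪out(1)=∅
  fail(9) 'dc': from fail(8)=0 chase 'c': 0 ⇒ 1;  out={2}∪out(1)={2}
  fail(11) 'ab': from fail(10)=0 chase 'b': 0 ⇒ 7;  out=∅∪out(7)={1}
  fail(14) 'ca': from fail(1)=0 chase 'a': 0 ⇒ 10;  out={4}∪out(10)={4}
  fail(15) 'cd': from fail(1)=0 chase 'd': 0 ⇒ 8;  out={5}∪out(8)={5}
  fail(16) 'bc': from fail(7)=0 chase 'c': 0 ⇒ 1;  out=∅∪out(1)=∅
  fail(19) 'ba': from fail(7)=0 chase 'a': 0 ⇒ 10;  out=∅∪out(10)=∅
  fail(3) 'ccb': from fail(2)=1 chase 'b': 1→0 ⇒ 7;  out=∅∪out(7)={1}
  fail(12) 'aba': from fail(11)=7 chase 'a': 7 ⇒ 19;  out=∅∪out(19)=∅
  fail(17) 'bcd': from fail(16)=1 chase 'd': 1 ⇒ 15;  out=∅∪out(15)={5}
  fail(20) 'bac': from fail(19)=10 chase 'c': 10→0 ⇒ 1;  out={7}∪out(1)={7}
  fail(4) 'ccbd': from fail(3)=7 chase 'd': 7→0 ⇒ 8;  out=∅∪out(8)=∅
  fail(13) 'abac': from fail(12)=19 chase 'c': 19 ⇒ 20;  out={3}∪out(20)={3,7}
  fail(18) 'bcdd': from fail(17)=15 chase 'd': 15→8→0 ⇒ 8;  out={6}∪out(8)={6}
  fail(5) 'ccbdc': from fail(4)=8 chase 'c': 8 ⇒ 9;  out=∅∪out(9)={2}
  fail(6) 'ccbdcc': from fail(5)=9 chase 'c': 9→1 ⇒ 2;  out={0}∪out(2)={0}

Text stream:
[0] read 'c'  n0⇒n1
[1] read 'd'  n1⇒n15  ** P5@[0:1]
[2] read 'b'  n15⇒n7 ·f  ** P1@[2:2]
[3] read 'd'  n7⇒n8 ·f
[4] read 'd'  n8⇒n8 ·f
[5] read 'd'  n8⇒n8 ·f
[6] read 'c'  n8⇒n9  ** P2@[5:6]
[7] read 'a'  n9⇒n14 ·f  ** P4@[6:7]
[8] read 'd'  n14⇒n8 ·f
[9] read 'a'  n8⇒n10 ·f
[10] read 'b'  n10⇒n11  ** P1@[10:10]
[11] read 'a'  n11⇒n12
[12] read 'c'  n12⇒n13  ** P3@[9:12],P7@[10:12]
[13] read 'c'  n13⇒n2 ·f
[14] read 'a'  n2⇒n14 ·f  ** P4@[13:14]
[15] read 'b'  n14⇒n11 ·f  ** P1@[15:15]
[16] read 'c'  n11⇒n16 ·f
[17] read 'c'  n16⇒n2 ·f
[18] read 'd'  n2⇒n15 ·f  ** P5@[17:18]
[19] read 'b'  n15⇒n7 ·f  ** P1@[19:19]
[20] read 'c'  n7⇒n16
[21] read 'd'  n16⇒n17  ** P5@[20:21]
[22] read 'd'  n17⇒n18  ** P6@[19:22]
[23] read 'b'  n18⇒n7 ·f  ** P1@[23:23]
[24] read 'a'  n7⇒n19
[25] read 'c'  n19⇒n20  ** P7@[23:25]
[26] read 'b'  n20⇒n7 ·f  ** P1@[26:26]
[27] read 'c'  n7⇒n16
[28] read 'd'  n16⇒n17  ** P5@[27:28]
[29] read 'd'  n17⇒n18  ** P6@[26:29]
[30] read 'c'  n18⇒n9 ·f  ** P2@[29:30]
[31] read 'a'  n9⇒n14 ·f  ** P4@[30:31]
[32] read 'd'  n14⇒n8 ·f
[33] read 'a'  n8⇒n10 ·f
[34] read 'd'  n10⇒n8 ·f
[35] read 'b'  n8⇒n7 ·f  ** P1@[35:35]
[36] read 'b'  n7⇒n7 ·f  ** P1@[36:36]
[37] read 'a'  n7⇒n19
[38] read 'b'  n19⇒n11 ·f  ** P1@[38:38]
[39] read 'a'  n11⇒n12
[40] read 'c'  n12⇒n13  ** P3@[37:40],P7@[38:40]
[41] read 'c'  n13⇒n2 ·f
[42] read 'd'  n2⇒n15 ·f  ** P5@[41:42]
[43] read 'd'  n15⇒n8 ·f
[44] read 'c'  n8⇒n9  ** P2@[43:44]

Matches: [[1,5],[2,1],[6,2],[7,4],[10,1],[12,3],[12,7],[14,4],[15,1],[18,5],[19,1],[21,5],[22,6],[23,1],[25,7],[26,1],[28,5],[29,6],[30,2],[31,4],[35,1],[36,1],[38,1],[40,3],[40,7],[42,5],[44,2]]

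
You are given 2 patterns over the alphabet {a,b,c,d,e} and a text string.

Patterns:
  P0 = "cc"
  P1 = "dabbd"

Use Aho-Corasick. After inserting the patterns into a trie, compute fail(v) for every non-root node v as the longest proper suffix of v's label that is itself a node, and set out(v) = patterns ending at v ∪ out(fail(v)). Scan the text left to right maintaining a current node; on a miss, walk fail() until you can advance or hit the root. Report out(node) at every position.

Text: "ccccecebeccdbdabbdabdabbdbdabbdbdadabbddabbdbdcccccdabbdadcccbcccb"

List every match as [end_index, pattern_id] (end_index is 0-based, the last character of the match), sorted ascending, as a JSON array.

Build automaton:
Trie (insert patterns):
  0='ε' goto c→1 d→3
  1='c' goto c→2
  2='cc' goto ·  ←P0
  3='d' goto a→4
  4='da' goto b→5
  5='dab' goto b→6
  6='dabb' goto d→7
  7='dabbd' goto ·  ←P1

BFS fail/out derivation:
  n1('c'): parent n0 fail=0; on 'c' 0 → fail=0;  out ∅∪∅=∅
  n3('d'): parent n0 fail=0; on 'd' 0 → fail=0;  out ∅∪∅=∅
  n2('cc'): parent n1 fail=0; on 'c' 0 → fail=1;  out {0}∪∅={0}
  n4('da'): parent n3 fail=0; on 'a' 0 → fail=0;  out ∅∪∅=∅
  n5('dab'): parent n4 fail=0; on 'b' 0 → fail=0;  out ∅∪∅=∅
  n6('dabb'): parent n5 fail=0; on 'b' 0 → fail=0;  out ∅∪∅=∅
  n7('dabbd'): parent n6 fail=0; on 'd' 0 → fail=3;  out {1}∪∅={1}

Scan:
pos 0 'c': at 1
pos 1 'c': at 2  → match P0@[0:1]
pos 2 'c': at 2 (fail-walked)  → match P0@[1:2]
pos 3 'c': at 2 (fail-walked)  → match P0@[2:3]
pos 4 'e': at 0 (fail-walked)
pos 5 'c': at 1
pos 6 'e': at 0 (fail-walked)
pos 7 'b': at 0
pos 8 'e': at 0
pos 9 'c': at 1
pos 10 'c': at 2  → match P0@[9:10]
pos 11 'd': at 3 (fail-walked)
pos 12 'b': at 0 (fail-walked)
pos 13 'd': at 3
pos 14 'a': at 4
pos 15 'b': at 5
pos 16 'b': at 6
pos 17 'd': at 7  → match P1@[13:17]
pos 18 'a': at 4 (fail-walked)
pos 19 'b': at 5
pos 20 'd': at 3 (fail-walked)
pos 21 'a': at 4
pos 22 'b': at 5
pos 23 'b': at 6
pos 24 'd': at 7  → match P1@[20:24]
pos 25 'b': at 0 (fail-walked)
pos 26 'd': at 3
pos 27 'a': at 4
pos 28 'b': at 5
pos 29 'b': at 6
pos 30 'd': at 7  → match P1@[26:30]
pos 31 'b': at 0 (fail-walked)
pos 32 'd': at 3
pos 33 'a': at 4
pos 34 'd': at 3 (fail-walked)
pos 35 'a': at 4
pos 36 'b': at 5
pos 37 'b': at 6
pos 38 'd': at 7  → match P1@[34:38]
pos 39 'd': at 3 (fail-walked)
pos 40 'a': at 4
pos 41 'b': at 5
pos 42 'b': at 6
pos 43 'd': at 7  → match P1@[39:43]
pos 44 'b': at 0 (fail-walked)
pos 45 'd': at 3
pos 46 'c': at 1 (fail-walked)
pos 47 'c': at 2  → match P0@[46:47]
pos 48 'c': at 2 (fail-walked)  → match P0@[47:48]
pos 49 'c': at 2 (fail-walked)  → match P0@[48:49]
pos 50 'c': at 2 (fail-walked)  → match P0@[49:50]
pos 51 'd': at 3 (fail-walked)
pos 52 'a': at 4
pos 53 'b': at 5
pos 54 'b': at 6
pos 55 'd': at 7  → match P1@[51:55]
pos 56 'a': at 4 (fail-walked)
pos 57 'd': at 3 (fail-walked)
pos 58 'c': at 1 (fail-walked)
pos 59 'c': at 2  → match P0@[58:59]
pos 60 'c': at 2 (fail-walked)  → match P0@[59:60]
pos 61 'b': at 0 (fail-walked)
pos 62 'c': at 1
pos 63 'c': at 2  → match P0@[62:63]
pos 64 'c': at 2 (fail-walked)  → match P0@[63:64]
pos 65 'b': at 0 (fail-walked)

All matches (sorted): [[1,0],[2,0],[3,0],[10,0],[17,1],[24,1],[30,1],[38,1],[43,1],[47,0],[48,0],[49,0],[50,0],[55,1],[59,0],[60,0],[63,0],[64,0]]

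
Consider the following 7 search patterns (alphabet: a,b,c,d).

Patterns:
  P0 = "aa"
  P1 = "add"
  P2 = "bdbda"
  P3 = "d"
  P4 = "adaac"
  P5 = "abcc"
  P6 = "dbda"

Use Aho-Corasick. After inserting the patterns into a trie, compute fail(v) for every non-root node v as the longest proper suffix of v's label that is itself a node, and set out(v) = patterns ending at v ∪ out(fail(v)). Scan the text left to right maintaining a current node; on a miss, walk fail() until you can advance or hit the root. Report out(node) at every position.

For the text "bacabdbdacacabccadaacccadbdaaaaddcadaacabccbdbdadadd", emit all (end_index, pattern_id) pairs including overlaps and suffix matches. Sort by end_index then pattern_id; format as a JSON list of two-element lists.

Build:
Trie nodes:
  n0 'ε': a→1 b→5 d→10
  n1 'a': a→2 b→14 d→3
  n2 'aa': ·  [P0 ends]
  n3 'ad': a→11 d→4
  n4 'add': ·  [P1 ends]
  n5 'b': d→6
  n6 'bd': b→7
  n7 'bdb': d→8
  n8 'bdbd': a→9
  n9 'bdbda': ·  [P2 ends]
  n10 'd': b→17  [P3 ends]
  n11 'ada': a→12
  n12 'adaa': c→13
  n13 'adaac': ·  [P4 ends]
  n14 'ab': c→15
  n15 'abc': c→16
  n16 'abcc': ·  [P5 ends]
  n17 'db': d→18
  n18 'dbd': a→19
  n19 'dbda': ·  [P6 ends]

Failure links (BFS by depth):
  n1('a'): parent n0 fail=0; on 'a' 0 → fail=0;  out ∅∪∅=∅
  n5('b'): parent n0 fail=0; on 'b' 0 → fail=0;  out ∅∪∅=∅
  n10('d'): parent n0 fail=0; on 'd' 0 → fail=0;  out {3}∪∅={3}
  n2('aa'): parent n1 fail=0; on 'a' 0 → fail=1;  out {0}∪∅={0}
  n3('ad'): parent n1 fail=0; on 'd' 0 → fail=10;  out ∅∪{3}={3}
  n6('bd'): parent n5 fail=0; on 'd' 0 → fail=10;  out ∅∪{3}={3}
  n14('ab'): parent n1 fail=0; on 'b' 0 → fail=5;  out ∅∪∅=∅
  n17('db'): parent n10 fail=0; on 'b' 0 → fail=5;  out ∅∪∅=∅
  n4('add'): parent n3 fail=10; on 'd' 10→0 → fail=10;  out {1}∪{3}={1,3}
  n7('bdb'): parent n6 fail=10; on 'b' 10 → fail=17;  out ∅∪∅=∅
  n11('ada'): parent n3 fail=10; on 'a' 10→0 → fail=1;  out ∅∪∅=∅
  n15('abc'): parent n14 fail=5; on 'c' 5→0 → fail=0;  out ∅∪∅=∅
  n18('dbd'): parent n17 fail=5; on 'd' 5 → fail=6;  out ∅∪{3}={3}
  n8('bdbd'): parent n7 fail=17; on 'd' 17 → fail=18;  out ∅∪{3}={3}
  n12('adaa'): parent n11 fail=1; on 'a' 1 → fail=2;  out ∅∪{0}={0}
  n16('abcc'): parent n15 fail=0; on 'c' 0 → fail=0;  out {5}∪∅={5}
  n19('dbda'): parent n18 fail=6; on 'a' 6→10→0 → fail=1;  out {6}∪∅={6}
  n9('bdbda'): parent n8 fail=18; on 'a' 18 → fail=19;  out {2}∪{6}={2,6}
  n13('adaac'): parent n12 fail=2; on 'c' 2→1→0 → fail=0;  out {4}∪∅={4}

Text stream:
pos 0 'b': at 5
pos 1 'a': at 1 (via fail)
pos 2 'c': at 0 (via fail)
pos 3 'a': at 1
pos 4 'b': at 14
pos 5 'd': at 6 (via fail)  emit P3@[5:5]
pos 6 'b': at 7
pos 7 'd': at 8  emit P3@[7:7]
pos 8 'a': at 9  emit P2@[4:8],P6@[5:8]
pos 9 'c': at 0 (via fail)
pos 10 'a': at 1
pos 11 'c': at 0 (via fail)
pos 12 'a': at 1
pos 13 'b': at 14
pos 14 'c': at 15
pos 15 'c': at 16  emit P5@[12:15]
pos 16 'a': at 1 (via fail)
pos 17 'd': at 3  emit P3@[17:17]
pos 18 'a': at 11
pos 19 'a': at 12  emit P0@[18:19]
pos 20 'c': at 13  emit P4@[16:20]
pos 21 'c': at 0 (via fail)
pos 22 'c': at 0
pos 23 'a': at 1
pos 24 'd': at 3  emit P3@[24:24]
pos 25 'b': at 17 (via fail)
pos 26 'd': at 18  emit P3@[26:26]
pos 27 'a': at 19  emit P6@[24:27]
pos 28 'a': at 2 (via fail)  emit P0@[27:28]
pos 29 'a': at 2 (via fail)  emit P0@[28:29]
pos 30 'a': at 2 (via fail)  emit P0@[29:30]
pos 31 'd': at 3 (via fail)  emit P3@[31:31]
pos 32 'd': at 4  emit P1@[30:32],P3@[32:32]
pos 33 'c': at 0 (via fail)
pos 34 'a': at 1
pos 35 'd': at 3  emit P3@[35:35]
pos 36 'a': at 11
pos 37 'a': at 12  emit P0@[36:37]
pos 38 'c': at 13  emit P4@[34:38]
pos 39 'a': at 1 (via fail)
pos 40 'b': at 14
pos 41 'c': at 15
pos 42 'c': at 16  emit P5@[39:42]
pos 43 'b': at 5 (via fail)
pos 44 'd': at 6  emit P3@[44:44]
pos 45 'b': at 7
pos 46 'd': at 8  emit P3@[46:46]
pos 47 'a': at 9  emit P2@[43:47],P6@[44:47]
pos 48 'd': at 3 (via fail)  emit P3@[48:48]
pos 49 'a': at 11
pos 50 'd': at 3 (via fail)  emit P3@[50:50]
pos 51 'd': at 4  emit P1@[49:51],P3@[51:51]

Matches: [[5,3],[7,3],[8,2],[8,6],[15,5],[17,3],[19,0],[20,4],[24,3],[26,3],[27,6],[28,0],[29,0],[30,0],[31,3],[32,1],[32,3],[35,3],[37,0],[38,4],[42,5],[44,3],[46,3],[47,2],[47,6],[48,3],[50,3],[51,1],[51,3]]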